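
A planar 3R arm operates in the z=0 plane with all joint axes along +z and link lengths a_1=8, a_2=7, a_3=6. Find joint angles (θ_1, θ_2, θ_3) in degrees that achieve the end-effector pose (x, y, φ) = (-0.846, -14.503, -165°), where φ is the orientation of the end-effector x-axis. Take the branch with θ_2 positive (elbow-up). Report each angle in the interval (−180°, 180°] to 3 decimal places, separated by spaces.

wrist centre = target − a_3·(cos φ, sin φ) = (4.9496, -12.9501)
cos θ_2 = (192.2028−8²−7²)/(2·8·7) = 0.7072; θ_2 = 44.9950° (elbow-up)
β = atan2(-12.9501,4.9496) = -69.0830°; ψ = atan2(4.9493,12.9502) = 20.9159°
θ_1 = β − ψ = -89.9990°
θ_3 = φ − θ_1 − θ_2 = -119.9961° (wrapped to (-180°,180°])

-89.999 44.995 -119.996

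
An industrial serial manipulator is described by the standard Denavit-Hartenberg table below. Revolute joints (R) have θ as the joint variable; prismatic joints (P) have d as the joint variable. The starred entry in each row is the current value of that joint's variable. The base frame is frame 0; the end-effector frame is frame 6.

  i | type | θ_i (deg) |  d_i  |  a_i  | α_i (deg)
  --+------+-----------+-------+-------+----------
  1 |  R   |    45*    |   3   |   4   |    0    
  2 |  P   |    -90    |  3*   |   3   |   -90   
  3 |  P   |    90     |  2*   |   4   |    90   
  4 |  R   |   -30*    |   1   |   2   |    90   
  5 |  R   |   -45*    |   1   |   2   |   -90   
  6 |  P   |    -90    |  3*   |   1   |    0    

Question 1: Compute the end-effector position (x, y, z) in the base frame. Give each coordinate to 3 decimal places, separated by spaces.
after link 1: o_1 = (2.8284, 2.8284, 3.0000)
after link 2: o_2 = (4.9497, 0.7071, 6.0000)
after link 3: o_3 = (6.3640, 2.1213, 2.0000)
after link 4: o_4 = (6.3640, 0.7071, 0.2679)
after link 5: o_5 = (4.2516, 0.5947, -0.4568)
after link 6: o_6 = (4.3892, -2.2676, -1.7939)

4.389 -2.268 -1.794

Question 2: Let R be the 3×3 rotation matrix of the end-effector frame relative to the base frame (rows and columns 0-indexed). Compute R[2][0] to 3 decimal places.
0.500

End-effector x-axis (col 0 of R) = (-0.6124,-0.6124,0.5000)
R[2][0] = 0.5000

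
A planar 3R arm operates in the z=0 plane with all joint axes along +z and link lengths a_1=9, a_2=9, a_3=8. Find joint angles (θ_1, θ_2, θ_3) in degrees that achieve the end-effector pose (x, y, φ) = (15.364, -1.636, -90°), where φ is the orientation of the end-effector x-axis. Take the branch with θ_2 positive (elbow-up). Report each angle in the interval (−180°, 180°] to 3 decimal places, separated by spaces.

wrist centre = target − a_3·(cos φ, sin φ) = (15.3640, 6.3640)
cos θ_2 = (276.5530−9²−9²)/(2·9·9) = 0.7071; θ_2 = 44.9992° (elbow-up)
β = atan2(6.3640,15.3640) = 22.5001°; ψ = atan2(6.3639,15.3641) = 22.4996°
θ_1 = β − ψ = 0.0005°
θ_3 = φ − θ_1 − θ_2 = -134.9996° (wrapped to (-180°,180°])

0.000 44.999 -135.000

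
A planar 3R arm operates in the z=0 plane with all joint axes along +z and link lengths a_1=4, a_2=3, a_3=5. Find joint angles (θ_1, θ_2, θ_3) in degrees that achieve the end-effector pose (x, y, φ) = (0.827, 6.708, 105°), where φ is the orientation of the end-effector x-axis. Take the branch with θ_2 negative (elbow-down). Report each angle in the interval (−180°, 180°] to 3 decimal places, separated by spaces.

wrist centre = target − a_3·(cos φ, sin φ) = (2.1211, 1.8784)
cos θ_2 = (8.0273−4²−3²)/(2·4·3) = -0.7072; θ_2 = -135.0071° (elbow-down)
β = atan2(1.8784,2.1211) = 41.5270°; ψ = atan2(-2.1211,1.8784) = -48.4718°
θ_1 = β − ψ = 89.9988°
θ_3 = φ − θ_1 − θ_2 = 150.0083° (wrapped to (-180°,180°])

89.999 -135.007 150.008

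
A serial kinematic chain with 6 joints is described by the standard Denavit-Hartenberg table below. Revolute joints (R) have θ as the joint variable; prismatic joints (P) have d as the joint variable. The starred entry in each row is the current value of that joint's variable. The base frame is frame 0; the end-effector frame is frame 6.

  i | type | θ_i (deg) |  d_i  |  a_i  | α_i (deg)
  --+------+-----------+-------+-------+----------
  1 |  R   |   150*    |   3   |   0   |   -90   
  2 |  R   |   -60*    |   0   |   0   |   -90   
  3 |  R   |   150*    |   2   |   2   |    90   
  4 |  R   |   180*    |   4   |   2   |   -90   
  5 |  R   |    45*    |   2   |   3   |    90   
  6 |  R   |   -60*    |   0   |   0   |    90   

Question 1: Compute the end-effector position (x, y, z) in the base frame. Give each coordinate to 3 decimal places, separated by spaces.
after link 1: o_1 = (0.0000, 0.0000, 3.0000)
after link 2: o_2 = (0.0000, 0.0000, 3.0000)
after link 3: o_3 = (-0.2500, 1.2990, 0.5000)
after link 4: o_4 = (-0.6340, 4.3660, 3.7321)
after link 5: o_5 = (-0.9191, 1.1846, 5.4045)
after link 6: o_6 = (-0.9191, 1.1846, 5.4045)

-0.919 1.185 5.404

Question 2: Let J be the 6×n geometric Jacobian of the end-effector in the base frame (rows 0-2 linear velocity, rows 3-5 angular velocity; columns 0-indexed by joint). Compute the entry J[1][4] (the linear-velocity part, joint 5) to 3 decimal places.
axis z_4 = (0.7500,-0.4330,0.5000); lever o_n−o_4 = (-0.2851,-3.1815,1.6724)
cross product → J_v[:, 4] = (0.8665,-1.3969,-2.5095)
J_ω[:, 4] = z_4
entry J[1][4] = -1.3969

-1.397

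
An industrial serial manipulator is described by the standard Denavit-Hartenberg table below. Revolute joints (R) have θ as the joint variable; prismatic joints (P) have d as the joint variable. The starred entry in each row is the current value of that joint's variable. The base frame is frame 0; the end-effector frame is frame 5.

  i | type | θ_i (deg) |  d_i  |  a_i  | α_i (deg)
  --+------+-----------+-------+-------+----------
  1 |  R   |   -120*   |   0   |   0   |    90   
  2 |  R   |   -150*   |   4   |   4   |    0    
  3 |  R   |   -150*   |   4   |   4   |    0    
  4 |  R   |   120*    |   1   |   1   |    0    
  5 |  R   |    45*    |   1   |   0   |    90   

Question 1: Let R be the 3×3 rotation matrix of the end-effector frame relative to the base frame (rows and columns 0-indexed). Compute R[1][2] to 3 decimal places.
0.612

End-effector z-axis (col 2 of R) = (0.3536,0.6124,0.7071)
R[1][2] = 0.6124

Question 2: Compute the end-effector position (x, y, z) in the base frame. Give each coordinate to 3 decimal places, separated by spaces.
-7.428 7.134 1.464

after link 1: o_1 = (0.0000, 0.0000, 0.0000)
after link 2: o_2 = (-1.7321, 5.0000, -2.0000)
after link 3: o_3 = (-6.1962, 5.2679, 1.4641)
after link 4: o_4 = (-6.5622, 6.6340, 1.4641)
after link 5: o_5 = (-7.4282, 7.1340, 1.4641)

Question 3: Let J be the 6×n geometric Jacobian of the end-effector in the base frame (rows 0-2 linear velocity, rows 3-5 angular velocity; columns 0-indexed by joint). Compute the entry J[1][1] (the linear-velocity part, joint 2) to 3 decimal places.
1.268

axis z_1 = (-0.8660,0.5000,0.0000); lever o_n−o_1 = (-7.4282,7.1340,1.4641)
cross product → J_v[:, 1] = (0.7321,1.2679,-2.4641)
J_ω[:, 1] = z_1
entry J[1][1] = 1.2679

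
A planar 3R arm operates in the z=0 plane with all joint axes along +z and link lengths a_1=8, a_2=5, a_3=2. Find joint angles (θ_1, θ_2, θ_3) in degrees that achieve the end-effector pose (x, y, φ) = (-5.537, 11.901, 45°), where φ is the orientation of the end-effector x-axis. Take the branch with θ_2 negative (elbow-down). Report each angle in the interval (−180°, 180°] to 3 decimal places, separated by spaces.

134.995 -29.986 -60.009

wrist centre = target − a_3·(cos φ, sin φ) = (-6.9512, 10.4868)
cos θ_2 = (158.2921−8²−5²)/(2·8·5) = 0.8662; θ_2 = -29.9856° (elbow-down)
β = atan2(10.4868,-6.9512) = 123.5386°; ψ = atan2(-2.4989,12.3308) = -11.4562°
θ_1 = β − ψ = 134.9948°
θ_3 = φ − θ_1 − θ_2 = -60.0092° (wrapped to (-180°,180°])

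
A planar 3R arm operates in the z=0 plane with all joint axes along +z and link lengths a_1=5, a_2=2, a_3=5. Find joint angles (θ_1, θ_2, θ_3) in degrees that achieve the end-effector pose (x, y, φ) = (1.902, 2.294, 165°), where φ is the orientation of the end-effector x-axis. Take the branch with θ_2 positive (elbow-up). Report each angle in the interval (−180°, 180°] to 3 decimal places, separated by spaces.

-0.009 30.034 134.976

wrist centre = target − a_3·(cos φ, sin φ) = (6.7316, 0.9999)
cos θ_2 = (46.3146−5²−2²)/(2·5·2) = 0.8657; θ_2 = 30.0336° (elbow-up)
β = atan2(0.9999,6.7316) = 8.4488°; ψ = atan2(1.0010,6.7315) = 8.4583°
θ_1 = β − ψ = -0.0095°
θ_3 = φ − θ_1 − θ_2 = 134.9759° (wrapped to (-180°,180°])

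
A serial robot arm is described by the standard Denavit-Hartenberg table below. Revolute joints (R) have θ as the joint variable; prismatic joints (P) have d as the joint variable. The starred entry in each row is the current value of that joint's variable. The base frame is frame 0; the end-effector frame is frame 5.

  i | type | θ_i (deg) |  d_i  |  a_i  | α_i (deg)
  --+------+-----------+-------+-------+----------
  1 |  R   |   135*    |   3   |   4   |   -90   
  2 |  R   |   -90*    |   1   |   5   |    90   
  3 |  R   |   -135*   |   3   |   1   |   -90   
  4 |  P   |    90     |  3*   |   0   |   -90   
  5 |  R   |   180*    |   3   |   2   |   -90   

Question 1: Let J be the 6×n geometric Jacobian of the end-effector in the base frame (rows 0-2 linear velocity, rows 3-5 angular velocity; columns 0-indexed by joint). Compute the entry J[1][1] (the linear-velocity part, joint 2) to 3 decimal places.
axis z_1 = (-0.7071,-0.7071,0.0000); lever o_n−o_1 = (3.3284,-3.7426,8.5355)
cross product → J_v[:, 1] = (-6.0355,6.0355,5.0000)
J_ω[:, 1] = z_1
entry J[1][1] = 6.0355

6.036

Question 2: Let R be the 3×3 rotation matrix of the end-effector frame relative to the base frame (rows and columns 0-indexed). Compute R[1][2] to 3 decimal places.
0.500

End-effector z-axis (col 2 of R) = (0.5000,0.5000,0.7071)
R[1][2] = 0.5000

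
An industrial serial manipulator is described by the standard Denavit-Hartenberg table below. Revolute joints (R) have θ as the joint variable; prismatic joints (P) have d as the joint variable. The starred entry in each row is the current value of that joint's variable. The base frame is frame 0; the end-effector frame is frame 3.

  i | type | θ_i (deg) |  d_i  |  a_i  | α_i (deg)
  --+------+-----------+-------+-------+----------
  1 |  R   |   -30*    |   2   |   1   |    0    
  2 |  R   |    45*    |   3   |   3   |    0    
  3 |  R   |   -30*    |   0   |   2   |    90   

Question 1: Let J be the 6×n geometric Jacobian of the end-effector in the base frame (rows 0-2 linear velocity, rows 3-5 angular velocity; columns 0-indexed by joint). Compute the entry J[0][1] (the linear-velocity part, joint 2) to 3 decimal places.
-0.259

axis z_1 = (0.0000,0.0000,1.0000); lever o_n−o_1 = (4.8296,0.2588,3.0000)
cross product → J_v[:, 1] = (-0.2588,4.8296,0.0000)
J_ω[:, 1] = z_1
entry J[0][1] = -0.2588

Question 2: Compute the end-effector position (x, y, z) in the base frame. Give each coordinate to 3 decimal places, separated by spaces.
after link 1: o_1 = (0.8660, -0.5000, 2.0000)
after link 2: o_2 = (3.7638, 0.2765, 5.0000)
after link 3: o_3 = (5.6957, -0.2412, 5.0000)

5.696 -0.241 5.000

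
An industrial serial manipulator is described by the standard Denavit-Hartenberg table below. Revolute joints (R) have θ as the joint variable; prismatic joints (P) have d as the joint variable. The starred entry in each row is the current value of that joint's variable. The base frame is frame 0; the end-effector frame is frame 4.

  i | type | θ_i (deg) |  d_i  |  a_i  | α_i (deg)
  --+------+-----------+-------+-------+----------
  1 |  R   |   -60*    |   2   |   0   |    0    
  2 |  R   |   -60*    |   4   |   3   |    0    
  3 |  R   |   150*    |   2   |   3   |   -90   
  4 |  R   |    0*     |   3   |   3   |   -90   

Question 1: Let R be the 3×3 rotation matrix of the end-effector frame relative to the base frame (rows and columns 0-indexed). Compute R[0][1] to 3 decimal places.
End-effector y-axis (col 1 of R) = (0.5000,-0.8660,-0.0000)
R[0][1] = 0.5000

0.500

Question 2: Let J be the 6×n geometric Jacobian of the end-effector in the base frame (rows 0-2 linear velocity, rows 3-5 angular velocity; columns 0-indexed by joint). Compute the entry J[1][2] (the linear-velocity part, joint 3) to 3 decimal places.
axis z_2 = (0.0000,0.0000,1.0000); lever o_n−o_2 = (3.6962,5.5981,2.0000)
cross product → J_v[:, 2] = (-5.5981,3.6962,0.0000)
J_ω[:, 2] = z_2
entry J[1][2] = 3.6962

3.696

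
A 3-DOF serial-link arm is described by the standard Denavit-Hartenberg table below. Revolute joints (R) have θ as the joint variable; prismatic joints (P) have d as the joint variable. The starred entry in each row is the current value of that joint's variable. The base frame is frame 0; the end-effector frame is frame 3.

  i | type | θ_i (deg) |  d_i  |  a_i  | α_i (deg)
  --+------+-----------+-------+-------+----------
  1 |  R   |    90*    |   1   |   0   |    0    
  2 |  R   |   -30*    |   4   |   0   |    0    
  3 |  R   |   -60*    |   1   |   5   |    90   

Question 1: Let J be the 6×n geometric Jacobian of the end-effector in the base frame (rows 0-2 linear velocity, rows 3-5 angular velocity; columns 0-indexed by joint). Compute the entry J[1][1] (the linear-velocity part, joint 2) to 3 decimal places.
axis z_1 = (0.0000,0.0000,1.0000); lever o_n−o_1 = (5.0000,0.0000,5.0000)
cross product → J_v[:, 1] = (-0.0000,5.0000,0.0000)
J_ω[:, 1] = z_1
entry J[1][1] = 5.0000

5.000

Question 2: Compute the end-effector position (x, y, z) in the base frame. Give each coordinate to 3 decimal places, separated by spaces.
after link 1: o_1 = (0.0000, 0.0000, 1.0000)
after link 2: o_2 = (0.0000, 0.0000, 5.0000)
after link 3: o_3 = (5.0000, 0.0000, 6.0000)

5.000 0.000 6.000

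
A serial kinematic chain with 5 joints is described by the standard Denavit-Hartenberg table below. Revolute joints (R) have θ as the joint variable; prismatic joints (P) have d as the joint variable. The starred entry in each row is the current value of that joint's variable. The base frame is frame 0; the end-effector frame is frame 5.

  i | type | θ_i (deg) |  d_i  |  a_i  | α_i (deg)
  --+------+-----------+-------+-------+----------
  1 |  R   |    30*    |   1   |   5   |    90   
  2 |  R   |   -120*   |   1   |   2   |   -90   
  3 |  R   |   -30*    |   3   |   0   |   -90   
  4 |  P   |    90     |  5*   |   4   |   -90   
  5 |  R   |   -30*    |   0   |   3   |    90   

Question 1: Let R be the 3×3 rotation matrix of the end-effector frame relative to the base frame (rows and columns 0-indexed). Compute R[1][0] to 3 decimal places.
-0.062

End-effector x-axis (col 0 of R) = (-0.9743,-0.0625,0.2165)
R[1][0] = -0.0625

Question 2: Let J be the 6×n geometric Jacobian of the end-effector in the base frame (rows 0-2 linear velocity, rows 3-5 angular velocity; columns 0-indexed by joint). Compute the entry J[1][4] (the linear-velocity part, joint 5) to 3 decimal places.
-2.273

axis z_4 = (0.1250,0.6495,0.7500); lever o_n−o_4 = (-2.9228,-0.1875,0.6495)
cross product → J_v[:, 4] = (0.5625,-2.2733,1.8750)
J_ω[:, 4] = z_4
entry J[1][4] = -2.2733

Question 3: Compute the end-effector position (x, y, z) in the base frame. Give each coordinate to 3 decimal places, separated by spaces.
-2.956 3.638 -1.748

after link 1: o_1 = (4.3301, 2.5000, 1.0000)
after link 2: o_2 = (3.9641, 1.1340, -0.7321)
after link 3: o_3 = (6.2141, 2.4330, -2.2321)
after link 4: o_4 = (-0.0335, 3.8260, -2.3971)
after link 5: o_5 = (-2.9563, 3.6385, -1.7476)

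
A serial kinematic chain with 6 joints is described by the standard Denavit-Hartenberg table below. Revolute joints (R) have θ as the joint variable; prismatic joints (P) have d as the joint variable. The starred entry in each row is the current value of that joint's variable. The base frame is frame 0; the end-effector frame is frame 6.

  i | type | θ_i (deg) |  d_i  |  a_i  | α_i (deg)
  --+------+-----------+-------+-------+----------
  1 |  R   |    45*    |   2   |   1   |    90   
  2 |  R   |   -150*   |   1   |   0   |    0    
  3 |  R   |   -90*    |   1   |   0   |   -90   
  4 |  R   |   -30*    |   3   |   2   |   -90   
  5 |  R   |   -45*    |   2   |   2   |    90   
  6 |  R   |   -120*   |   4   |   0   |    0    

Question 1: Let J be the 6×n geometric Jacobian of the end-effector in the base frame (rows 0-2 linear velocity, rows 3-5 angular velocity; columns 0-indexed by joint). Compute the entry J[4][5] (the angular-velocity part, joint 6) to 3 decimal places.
0.033

axis z_5 = (-0.4665,0.0335,-0.8839); lever o_n−o_5 = (-1.8660,0.1340,-3.5355)
cross product → J_v[:, 5] = (0.0000,0.0000,-0.0000)
J_ω[:, 5] = z_5
entry J[4][5] = 0.0335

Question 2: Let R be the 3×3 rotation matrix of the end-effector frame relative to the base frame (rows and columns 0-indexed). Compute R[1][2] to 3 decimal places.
0.033

End-effector z-axis (col 2 of R) = (-0.4665,0.0335,-0.8839)
R[1][2] = 0.0335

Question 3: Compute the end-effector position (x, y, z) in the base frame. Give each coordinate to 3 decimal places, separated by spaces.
-3.864 -4.658 -0.316

after link 1: o_1 = (0.7071, 0.7071, 2.0000)
after link 2: o_2 = (1.4142, -0.0000, 2.0000)
after link 3: o_3 = (2.1213, -0.7071, 2.0000)
after link 4: o_4 = (0.3789, -3.8637, 2.0000)
after link 5: o_5 = (-1.9984, -4.7915, 3.2196)
after link 6: o_6 = (-3.8644, -4.6576, -0.3160)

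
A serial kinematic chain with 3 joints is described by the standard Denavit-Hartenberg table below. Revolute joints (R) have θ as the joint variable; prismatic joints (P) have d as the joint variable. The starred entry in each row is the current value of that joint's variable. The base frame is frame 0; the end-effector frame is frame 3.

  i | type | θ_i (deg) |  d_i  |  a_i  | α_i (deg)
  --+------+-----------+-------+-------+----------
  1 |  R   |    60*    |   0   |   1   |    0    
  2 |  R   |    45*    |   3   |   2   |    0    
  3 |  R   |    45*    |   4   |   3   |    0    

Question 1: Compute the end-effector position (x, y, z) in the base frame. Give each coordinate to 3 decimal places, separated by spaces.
after link 1: o_1 = (0.5000, 0.8660, 0.0000)
after link 2: o_2 = (-0.0176, 2.7979, 3.0000)
after link 3: o_3 = (-2.6157, 4.2979, 7.0000)

-2.616 4.298 7.000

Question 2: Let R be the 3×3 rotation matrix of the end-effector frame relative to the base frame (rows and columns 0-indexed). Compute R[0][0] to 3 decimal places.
End-effector x-axis (col 0 of R) = (-0.8660,0.5000,0.0000)
R[0][0] = -0.8660

-0.866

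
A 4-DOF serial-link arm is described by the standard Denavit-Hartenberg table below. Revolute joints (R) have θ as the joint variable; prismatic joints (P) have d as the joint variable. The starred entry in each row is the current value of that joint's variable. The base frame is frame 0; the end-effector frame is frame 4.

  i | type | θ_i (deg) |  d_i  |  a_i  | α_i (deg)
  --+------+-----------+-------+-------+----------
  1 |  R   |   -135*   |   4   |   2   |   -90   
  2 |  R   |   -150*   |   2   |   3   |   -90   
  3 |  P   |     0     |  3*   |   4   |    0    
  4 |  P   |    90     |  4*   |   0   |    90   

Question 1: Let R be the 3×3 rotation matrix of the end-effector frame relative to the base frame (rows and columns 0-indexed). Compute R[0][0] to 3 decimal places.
End-effector x-axis (col 0 of R) = (-0.7071,0.7071,0.0000)
R[0][0] = -0.7071

-0.707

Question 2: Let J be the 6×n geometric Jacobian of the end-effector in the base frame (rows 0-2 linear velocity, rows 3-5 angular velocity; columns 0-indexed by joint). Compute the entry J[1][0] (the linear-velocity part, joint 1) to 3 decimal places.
axis z_0 = ẑ; lever o_n−o_0 = (1.8117,-1.0167,13.5622)
cross product → J_v[:, 0] = (1.0167,1.8117,-0.0000)
J_ω[:, 0] = z_0
entry J[1][0] = 1.8117

1.812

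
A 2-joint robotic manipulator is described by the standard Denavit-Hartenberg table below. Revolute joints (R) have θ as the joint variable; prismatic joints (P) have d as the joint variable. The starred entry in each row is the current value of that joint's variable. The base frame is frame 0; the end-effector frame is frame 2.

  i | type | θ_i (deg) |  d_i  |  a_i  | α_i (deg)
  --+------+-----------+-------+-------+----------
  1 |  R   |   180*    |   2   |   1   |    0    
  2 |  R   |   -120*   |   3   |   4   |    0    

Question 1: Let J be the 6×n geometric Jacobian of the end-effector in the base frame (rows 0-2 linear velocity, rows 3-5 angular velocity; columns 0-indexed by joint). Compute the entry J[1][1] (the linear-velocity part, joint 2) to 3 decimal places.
2.000

axis z_1 = (0.0000,0.0000,1.0000); lever o_n−o_1 = (2.0000,3.4641,3.0000)
cross product → J_v[:, 1] = (-3.4641,2.0000,0.0000)
J_ω[:, 1] = z_1
entry J[1][1] = 2.0000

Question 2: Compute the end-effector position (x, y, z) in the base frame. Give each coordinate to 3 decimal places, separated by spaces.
after link 1: o_1 = (-1.0000, 0.0000, 2.0000)
after link 2: o_2 = (1.0000, 3.4641, 5.0000)

1.000 3.464 5.000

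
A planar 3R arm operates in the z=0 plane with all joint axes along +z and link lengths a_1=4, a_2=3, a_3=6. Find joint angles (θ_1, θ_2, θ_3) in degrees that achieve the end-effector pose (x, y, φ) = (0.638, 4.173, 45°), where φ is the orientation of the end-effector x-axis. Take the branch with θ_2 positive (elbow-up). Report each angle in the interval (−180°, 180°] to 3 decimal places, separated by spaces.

wrist centre = target − a_3·(cos φ, sin φ) = (-3.6046, -0.0696)
cos θ_2 = (12.9983−4²−3²)/(2·4·3) = -0.5001; θ_2 = 120.0047° (elbow-up)
β = atan2(-0.0696,-3.6046) = -178.8932°; ψ = atan2(2.5980,2.4998) = 46.1032°
θ_1 = β − ψ = -224.9964°
θ_3 = φ − θ_1 − θ_2 = 149.9917° (wrapped to (-180°,180°])

135.004 120.005 149.992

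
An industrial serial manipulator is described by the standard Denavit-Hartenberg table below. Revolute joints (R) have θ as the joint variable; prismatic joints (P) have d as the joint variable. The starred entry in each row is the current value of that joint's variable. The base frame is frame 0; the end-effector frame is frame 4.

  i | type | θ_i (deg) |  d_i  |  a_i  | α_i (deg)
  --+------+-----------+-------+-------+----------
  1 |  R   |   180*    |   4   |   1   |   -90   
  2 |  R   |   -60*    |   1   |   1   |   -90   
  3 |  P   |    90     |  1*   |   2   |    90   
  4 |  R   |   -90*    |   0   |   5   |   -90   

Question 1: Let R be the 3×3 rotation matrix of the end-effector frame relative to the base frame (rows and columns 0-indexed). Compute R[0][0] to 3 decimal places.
End-effector x-axis (col 0 of R) = (0.8660,0.0000,0.5000)
R[0][0] = 0.8660

0.866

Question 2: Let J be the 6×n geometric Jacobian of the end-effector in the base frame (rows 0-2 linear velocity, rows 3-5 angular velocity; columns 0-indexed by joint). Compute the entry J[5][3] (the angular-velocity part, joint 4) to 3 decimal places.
axis z_3 = (-0.5000,0.0000,0.8660); lever o_n−o_3 = (4.3301,0.0000,2.5000)
cross product → J_v[:, 3] = (-0.0000,5.0000,-0.0000)
J_ω[:, 3] = z_3
entry J[5][3] = 0.8660

0.866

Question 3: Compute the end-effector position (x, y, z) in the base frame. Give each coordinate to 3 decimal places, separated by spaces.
1.964 1.000 6.866

after link 1: o_1 = (-1.0000, 0.0000, 4.0000)
after link 2: o_2 = (-1.5000, -1.0000, 4.8660)
after link 3: o_3 = (-2.3660, 1.0000, 4.3660)
after link 4: o_4 = (1.9641, 1.0000, 6.8660)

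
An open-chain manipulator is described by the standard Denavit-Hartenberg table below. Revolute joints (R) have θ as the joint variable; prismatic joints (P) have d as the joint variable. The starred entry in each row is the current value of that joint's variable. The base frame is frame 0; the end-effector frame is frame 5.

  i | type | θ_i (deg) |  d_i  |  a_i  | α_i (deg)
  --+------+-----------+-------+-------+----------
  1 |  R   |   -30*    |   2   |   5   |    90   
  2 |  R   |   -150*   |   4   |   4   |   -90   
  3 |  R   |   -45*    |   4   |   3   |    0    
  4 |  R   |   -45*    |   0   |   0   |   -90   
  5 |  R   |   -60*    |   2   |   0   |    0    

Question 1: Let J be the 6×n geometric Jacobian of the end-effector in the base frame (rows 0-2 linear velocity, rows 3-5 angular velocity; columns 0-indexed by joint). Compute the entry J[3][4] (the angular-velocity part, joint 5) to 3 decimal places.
axis z_4 = (-0.7500,0.4330,-0.5000); lever o_n−o_4 = (-1.5000,0.8660,-1.0000)
cross product → J_v[:, 4] = (0.0000,-0.0000,-0.0000)
J_ω[:, 4] = z_4
entry J[3][4] = -0.7500

-0.750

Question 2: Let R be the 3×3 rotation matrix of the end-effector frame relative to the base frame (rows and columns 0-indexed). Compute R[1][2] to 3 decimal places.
0.433

End-effector z-axis (col 2 of R) = (-0.7500,0.4330,-0.5000)
R[1][2] = 0.4330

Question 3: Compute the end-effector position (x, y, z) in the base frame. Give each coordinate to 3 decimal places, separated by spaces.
-3.089 -5.285 -5.525

after link 1: o_1 = (4.3301, -2.5000, 2.0000)
after link 2: o_2 = (-0.6699, -4.2321, 0.0000)
after link 3: o_3 = (-1.5895, -6.1506, -4.5248)
after link 4: o_4 = (-1.5895, -6.1506, -4.5248)
after link 5: o_5 = (-3.0895, -5.2846, -5.5248)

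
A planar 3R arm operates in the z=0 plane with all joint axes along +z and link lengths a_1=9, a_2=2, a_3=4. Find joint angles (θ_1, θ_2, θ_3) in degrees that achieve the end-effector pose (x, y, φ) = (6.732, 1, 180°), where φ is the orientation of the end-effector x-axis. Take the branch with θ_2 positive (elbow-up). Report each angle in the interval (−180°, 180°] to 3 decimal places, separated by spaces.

-0.001 30.003 149.997

wrist centre = target − a_3·(cos φ, sin φ) = (10.7320, 1.0000)
cos θ_2 = (116.1758−9²−2²)/(2·9·2) = 0.8660; θ_2 = 30.0035° (elbow-up)
β = atan2(1.0000,10.7320) = 5.3234°; ψ = atan2(1.0001,10.7320) = 5.3240°
θ_1 = β − ψ = -0.0006°
θ_3 = φ − θ_1 − θ_2 = 149.9971° (wrapped to (-180°,180°])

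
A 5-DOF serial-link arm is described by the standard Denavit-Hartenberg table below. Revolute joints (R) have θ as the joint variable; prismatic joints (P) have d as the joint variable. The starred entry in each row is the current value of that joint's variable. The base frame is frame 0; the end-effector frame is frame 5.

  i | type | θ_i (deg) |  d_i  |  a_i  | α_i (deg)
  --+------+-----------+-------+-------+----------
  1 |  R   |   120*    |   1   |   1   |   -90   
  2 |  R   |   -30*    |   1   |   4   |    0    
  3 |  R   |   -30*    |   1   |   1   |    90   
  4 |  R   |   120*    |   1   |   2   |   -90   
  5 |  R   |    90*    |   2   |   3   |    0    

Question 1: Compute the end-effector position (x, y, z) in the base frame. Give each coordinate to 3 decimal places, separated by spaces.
-5.031 3.250 0.500

after link 1: o_1 = (-0.5000, 0.8660, 1.0000)
after link 2: o_2 = (-3.0981, 3.3660, 3.0000)
after link 3: o_3 = (-4.2141, 3.2990, 3.8660)
after link 4: o_4 = (-5.0311, 1.2500, 3.5000)
after link 5: o_5 = (-5.0311, 3.2500, 0.5000)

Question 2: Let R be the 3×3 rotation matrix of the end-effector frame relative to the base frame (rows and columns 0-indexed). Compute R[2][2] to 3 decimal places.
-0.750

End-effector z-axis (col 2 of R) = (0.6495,-0.1250,-0.7500)
R[2][2] = -0.7500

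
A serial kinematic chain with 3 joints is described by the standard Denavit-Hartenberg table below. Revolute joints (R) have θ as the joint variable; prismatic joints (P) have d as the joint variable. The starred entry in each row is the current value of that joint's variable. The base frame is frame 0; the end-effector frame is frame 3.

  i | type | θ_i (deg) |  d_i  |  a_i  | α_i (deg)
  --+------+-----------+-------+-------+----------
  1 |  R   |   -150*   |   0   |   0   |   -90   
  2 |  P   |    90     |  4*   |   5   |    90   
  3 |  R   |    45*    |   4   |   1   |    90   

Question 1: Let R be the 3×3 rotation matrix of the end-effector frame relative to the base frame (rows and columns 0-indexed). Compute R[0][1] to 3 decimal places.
End-effector y-axis (col 1 of R) = (-0.8660,-0.5000,0.0000)
R[0][1] = -0.8660

-0.866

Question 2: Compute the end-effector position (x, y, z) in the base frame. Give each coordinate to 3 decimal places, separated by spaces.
-1.111 -6.076 -5.707

after link 1: o_1 = (0.0000, 0.0000, 0.0000)
after link 2: o_2 = (2.0000, -3.4641, -5.0000)
after link 3: o_3 = (-1.1105, -6.0765, -5.7071)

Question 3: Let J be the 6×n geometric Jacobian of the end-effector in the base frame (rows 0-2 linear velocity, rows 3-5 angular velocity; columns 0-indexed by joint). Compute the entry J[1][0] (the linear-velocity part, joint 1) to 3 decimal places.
axis z_0 = ẑ; lever o_n−o_0 = (-1.1105,-6.0765,-5.7071)
cross product → J_v[:, 0] = (6.0765,-1.1105,0.0000)
J_ω[:, 0] = z_0
entry J[1][0] = -1.1105

-1.111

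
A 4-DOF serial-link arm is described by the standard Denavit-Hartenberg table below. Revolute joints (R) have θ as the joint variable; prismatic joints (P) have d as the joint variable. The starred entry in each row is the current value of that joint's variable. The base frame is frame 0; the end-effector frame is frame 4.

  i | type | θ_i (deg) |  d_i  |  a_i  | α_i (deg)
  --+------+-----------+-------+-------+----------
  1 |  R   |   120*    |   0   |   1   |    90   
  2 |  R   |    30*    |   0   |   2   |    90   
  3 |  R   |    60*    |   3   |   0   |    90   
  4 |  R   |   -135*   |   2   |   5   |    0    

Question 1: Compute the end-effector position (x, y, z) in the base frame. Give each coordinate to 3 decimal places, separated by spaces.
after link 1: o_1 = (-0.5000, 0.8660, 0.0000)
after link 2: o_2 = (-1.3660, 2.3660, 1.0000)
after link 3: o_3 = (-2.1160, 3.6651, -1.5981)
after link 4: o_4 = (-4.7344, 0.0764, 1.4459)

-4.734 0.076 1.446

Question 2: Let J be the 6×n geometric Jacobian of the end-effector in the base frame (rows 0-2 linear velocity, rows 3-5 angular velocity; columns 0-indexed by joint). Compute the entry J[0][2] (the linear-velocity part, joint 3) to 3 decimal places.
-1.790

axis z_2 = (-0.2500,0.4330,-0.8660); lever o_n−o_2 = (-3.3683,-2.2896,0.4459)
cross product → J_v[:, 2] = (-1.7898,3.0285,2.0309)
J_ω[:, 2] = z_2
entry J[0][2] = -1.7898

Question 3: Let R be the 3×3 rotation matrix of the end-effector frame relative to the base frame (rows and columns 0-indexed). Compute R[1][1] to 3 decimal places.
0.265

End-effector y-axis (col 1 of R) = (0.5540,0.2652,0.7891)
R[1][1] = 0.2652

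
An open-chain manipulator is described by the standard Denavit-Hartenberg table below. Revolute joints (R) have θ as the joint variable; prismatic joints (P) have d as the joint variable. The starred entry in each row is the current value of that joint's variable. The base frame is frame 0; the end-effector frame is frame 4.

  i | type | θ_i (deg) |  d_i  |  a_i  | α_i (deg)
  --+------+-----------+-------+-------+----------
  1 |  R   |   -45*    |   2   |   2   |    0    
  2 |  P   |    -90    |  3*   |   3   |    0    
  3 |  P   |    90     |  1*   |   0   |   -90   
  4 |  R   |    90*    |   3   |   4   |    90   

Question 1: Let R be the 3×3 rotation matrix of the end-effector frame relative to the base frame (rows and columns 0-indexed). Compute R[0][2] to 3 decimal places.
End-effector z-axis (col 2 of R) = (0.7071,-0.7071,0.0000)
R[0][2] = 0.7071

0.707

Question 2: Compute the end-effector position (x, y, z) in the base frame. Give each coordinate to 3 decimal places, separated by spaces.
1.414 -1.414 2.000

after link 1: o_1 = (1.4142, -1.4142, 2.0000)
after link 2: o_2 = (-0.7071, -3.5355, 5.0000)
after link 3: o_3 = (-0.7071, -3.5355, 6.0000)
after link 4: o_4 = (1.4142, -1.4142, 2.0000)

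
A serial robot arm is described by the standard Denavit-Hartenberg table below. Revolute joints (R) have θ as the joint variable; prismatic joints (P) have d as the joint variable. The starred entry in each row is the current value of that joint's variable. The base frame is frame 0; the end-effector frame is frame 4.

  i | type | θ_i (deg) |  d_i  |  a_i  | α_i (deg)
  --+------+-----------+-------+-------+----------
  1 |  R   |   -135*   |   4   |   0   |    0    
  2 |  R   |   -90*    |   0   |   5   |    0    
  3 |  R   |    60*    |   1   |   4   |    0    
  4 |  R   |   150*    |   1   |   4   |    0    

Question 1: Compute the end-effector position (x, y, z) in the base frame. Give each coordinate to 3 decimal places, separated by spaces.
after link 1: o_1 = (0.0000, 0.0000, 4.0000)
after link 2: o_2 = (-3.5355, 3.5355, 4.0000)
after link 3: o_3 = (-7.3992, 2.5003, 5.0000)
after link 4: o_4 = (-3.5355, 1.4650, 6.0000)

-3.536 1.465 6.000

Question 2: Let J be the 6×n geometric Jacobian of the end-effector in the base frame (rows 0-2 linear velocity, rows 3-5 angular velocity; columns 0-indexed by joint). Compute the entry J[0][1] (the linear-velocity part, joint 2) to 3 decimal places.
-1.465

axis z_1 = (0.0000,0.0000,1.0000); lever o_n−o_1 = (-3.5355,1.4650,2.0000)
cross product → J_v[:, 1] = (-1.4650,-3.5355,0.0000)
J_ω[:, 1] = z_1
entry J[0][1] = -1.4650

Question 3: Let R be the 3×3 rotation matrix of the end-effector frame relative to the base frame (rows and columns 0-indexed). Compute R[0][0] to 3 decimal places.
0.966

End-effector x-axis (col 0 of R) = (0.9659,-0.2588,0.0000)
R[0][0] = 0.9659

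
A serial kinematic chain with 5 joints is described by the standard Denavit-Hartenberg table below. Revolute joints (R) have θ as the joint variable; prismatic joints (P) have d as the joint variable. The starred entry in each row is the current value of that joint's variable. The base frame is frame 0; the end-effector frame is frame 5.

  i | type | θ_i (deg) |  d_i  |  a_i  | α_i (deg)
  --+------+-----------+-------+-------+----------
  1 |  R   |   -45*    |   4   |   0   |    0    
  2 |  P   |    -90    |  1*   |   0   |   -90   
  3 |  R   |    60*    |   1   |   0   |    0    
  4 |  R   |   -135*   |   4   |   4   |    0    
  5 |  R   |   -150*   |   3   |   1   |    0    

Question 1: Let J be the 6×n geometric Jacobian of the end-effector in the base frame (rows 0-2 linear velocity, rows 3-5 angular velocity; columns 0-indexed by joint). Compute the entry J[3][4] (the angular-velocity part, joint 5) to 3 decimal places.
0.707

axis z_4 = (0.7071,-0.7071,0.0000); lever o_n−o_4 = (2.6213,-1.6213,-0.7071)
cross product → J_v[:, 4] = (0.5000,0.5000,0.7071)
J_ω[:, 4] = z_4
entry J[3][4] = 0.7071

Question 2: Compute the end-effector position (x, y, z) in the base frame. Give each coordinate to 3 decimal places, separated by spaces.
5.425 -5.889 8.157

after link 1: o_1 = (0.0000, 0.0000, 4.0000)
after link 2: o_2 = (0.0000, 0.0000, 5.0000)
after link 3: o_3 = (0.7071, -0.7071, 5.0000)
after link 4: o_4 = (2.8035, -4.2676, 8.8637)
after link 5: o_5 = (5.4248, -5.8889, 8.1566)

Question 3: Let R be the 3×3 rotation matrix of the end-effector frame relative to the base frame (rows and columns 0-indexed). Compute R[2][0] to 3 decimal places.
End-effector x-axis (col 0 of R) = (0.5000,0.5000,-0.7071)
R[2][0] = -0.7071

-0.707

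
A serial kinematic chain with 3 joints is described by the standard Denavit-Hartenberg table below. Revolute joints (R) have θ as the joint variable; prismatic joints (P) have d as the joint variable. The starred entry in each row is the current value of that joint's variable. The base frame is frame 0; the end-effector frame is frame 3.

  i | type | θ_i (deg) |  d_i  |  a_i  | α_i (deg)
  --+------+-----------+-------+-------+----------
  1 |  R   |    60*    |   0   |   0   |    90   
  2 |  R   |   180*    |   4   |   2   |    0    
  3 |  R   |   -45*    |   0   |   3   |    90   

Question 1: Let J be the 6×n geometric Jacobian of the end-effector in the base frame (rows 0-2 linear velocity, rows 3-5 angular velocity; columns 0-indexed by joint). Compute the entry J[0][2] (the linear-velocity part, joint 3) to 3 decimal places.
-1.061

axis z_2 = (0.8660,-0.5000,0.0000); lever o_n−o_2 = (-1.0607,-1.8371,2.1213)
cross product → J_v[:, 2] = (-1.0607,-1.8371,-2.1213)
J_ω[:, 2] = z_2
entry J[0][2] = -1.0607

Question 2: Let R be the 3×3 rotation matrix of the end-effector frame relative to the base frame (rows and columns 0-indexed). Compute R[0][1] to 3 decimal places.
0.866

End-effector y-axis (col 1 of R) = (0.8660,-0.5000,0.0000)
R[0][1] = 0.8660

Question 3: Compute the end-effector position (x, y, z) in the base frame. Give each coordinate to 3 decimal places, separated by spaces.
1.403 -5.569 2.121

after link 1: o_1 = (0.0000, 0.0000, 0.0000)
after link 2: o_2 = (2.4641, -3.7321, 0.0000)
after link 3: o_3 = (1.4034, -5.5692, 2.1213)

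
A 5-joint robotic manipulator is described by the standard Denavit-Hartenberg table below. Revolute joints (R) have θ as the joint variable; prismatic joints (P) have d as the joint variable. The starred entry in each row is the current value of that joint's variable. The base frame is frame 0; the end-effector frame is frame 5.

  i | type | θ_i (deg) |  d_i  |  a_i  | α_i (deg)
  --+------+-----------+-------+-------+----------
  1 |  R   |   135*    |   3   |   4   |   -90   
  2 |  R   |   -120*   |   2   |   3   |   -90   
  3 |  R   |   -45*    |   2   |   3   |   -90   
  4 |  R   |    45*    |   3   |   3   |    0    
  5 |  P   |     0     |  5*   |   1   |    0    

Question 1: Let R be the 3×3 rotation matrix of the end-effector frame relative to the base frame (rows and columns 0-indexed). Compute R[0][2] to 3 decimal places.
0.750

End-effector z-axis (col 2 of R) = (0.7500,0.2500,0.6124)
R[0][2] = 0.7500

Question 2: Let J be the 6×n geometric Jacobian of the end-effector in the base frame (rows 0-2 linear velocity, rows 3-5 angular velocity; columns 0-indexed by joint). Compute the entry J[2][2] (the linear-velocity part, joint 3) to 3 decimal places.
axis z_2 = (-0.6124,0.6124,0.5000); lever o_n−o_2 = (5.0502,-2.8786,8.0539)
cross product → J_v[:, 2] = (6.3713,7.4571,-1.3298)
J_ω[:, 2] = z_2
entry J[2][2] = -1.3298

-1.330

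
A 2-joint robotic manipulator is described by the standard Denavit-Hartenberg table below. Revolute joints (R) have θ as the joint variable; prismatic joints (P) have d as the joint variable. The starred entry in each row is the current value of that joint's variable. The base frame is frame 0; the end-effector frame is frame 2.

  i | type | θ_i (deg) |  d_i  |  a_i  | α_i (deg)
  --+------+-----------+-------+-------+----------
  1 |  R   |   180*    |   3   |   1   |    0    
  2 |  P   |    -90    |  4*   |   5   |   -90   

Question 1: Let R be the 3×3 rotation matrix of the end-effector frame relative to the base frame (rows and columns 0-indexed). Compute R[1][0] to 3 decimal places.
End-effector x-axis (col 0 of R) = (0.0000,1.0000,0.0000)
R[1][0] = 1.0000

1.000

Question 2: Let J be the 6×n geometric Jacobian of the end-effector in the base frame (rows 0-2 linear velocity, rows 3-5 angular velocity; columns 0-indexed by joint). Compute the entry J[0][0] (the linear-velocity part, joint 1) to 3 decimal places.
-5.000

axis z_0 = ẑ; lever o_n−o_0 = (-1.0000,5.0000,7.0000)
cross product → J_v[:, 0] = (-5.0000,-1.0000,0.0000)
J_ω[:, 0] = z_0
entry J[0][0] = -5.0000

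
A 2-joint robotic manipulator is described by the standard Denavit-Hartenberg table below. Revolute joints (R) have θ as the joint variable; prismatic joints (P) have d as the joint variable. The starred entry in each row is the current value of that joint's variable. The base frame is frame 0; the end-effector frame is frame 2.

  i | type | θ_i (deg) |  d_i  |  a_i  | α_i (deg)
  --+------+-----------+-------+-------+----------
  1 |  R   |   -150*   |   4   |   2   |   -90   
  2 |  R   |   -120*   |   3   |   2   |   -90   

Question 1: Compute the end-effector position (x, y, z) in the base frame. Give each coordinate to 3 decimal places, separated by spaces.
after link 1: o_1 = (-1.7321, -1.0000, 4.0000)
after link 2: o_2 = (0.6340, -3.0981, 5.7321)

0.634 -3.098 5.732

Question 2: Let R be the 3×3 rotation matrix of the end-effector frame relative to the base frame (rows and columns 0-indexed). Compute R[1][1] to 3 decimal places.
0.866

End-effector y-axis (col 1 of R) = (-0.5000,0.8660,-0.0000)
R[1][1] = 0.8660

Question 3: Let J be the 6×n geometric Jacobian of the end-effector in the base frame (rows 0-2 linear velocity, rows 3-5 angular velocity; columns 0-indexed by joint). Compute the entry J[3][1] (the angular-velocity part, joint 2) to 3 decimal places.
0.500

axis z_1 = (0.5000,-0.8660,0.0000); lever o_n−o_1 = (2.3660,-2.0981,1.7321)
cross product → J_v[:, 1] = (-1.5000,-0.8660,1.0000)
J_ω[:, 1] = z_1
entry J[3][1] = 0.5000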